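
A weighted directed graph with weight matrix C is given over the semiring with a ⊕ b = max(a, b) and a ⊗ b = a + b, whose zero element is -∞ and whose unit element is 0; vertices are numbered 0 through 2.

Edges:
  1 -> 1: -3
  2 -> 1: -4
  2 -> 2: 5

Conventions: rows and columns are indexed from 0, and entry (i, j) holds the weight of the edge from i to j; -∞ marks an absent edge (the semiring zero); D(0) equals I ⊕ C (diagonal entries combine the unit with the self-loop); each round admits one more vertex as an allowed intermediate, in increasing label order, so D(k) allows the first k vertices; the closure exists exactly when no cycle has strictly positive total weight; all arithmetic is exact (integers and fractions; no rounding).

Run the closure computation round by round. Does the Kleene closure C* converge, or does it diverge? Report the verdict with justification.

Detection: at round 0, diagonal entry (2, 2) turns strictly positive.
Key observation: the cycle 2->2 has total weight 5, which is strictly positive.
Answer: DIVERGES — positive cycle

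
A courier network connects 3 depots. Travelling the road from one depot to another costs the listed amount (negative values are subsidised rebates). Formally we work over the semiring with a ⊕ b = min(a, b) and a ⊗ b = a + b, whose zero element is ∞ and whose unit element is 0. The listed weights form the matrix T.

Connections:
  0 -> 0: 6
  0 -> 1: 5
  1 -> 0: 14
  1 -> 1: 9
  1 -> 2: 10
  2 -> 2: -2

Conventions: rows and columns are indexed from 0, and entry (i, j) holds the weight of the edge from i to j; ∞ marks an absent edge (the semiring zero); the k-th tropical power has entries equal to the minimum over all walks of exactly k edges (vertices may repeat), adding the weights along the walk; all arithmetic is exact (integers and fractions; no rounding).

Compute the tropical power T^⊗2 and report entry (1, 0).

T^⊗2:
  [12, 11, 15]
  [20, 18, 8]
  [∞, ∞, -4]
Key observation: the optimum is the walk 1->0->0, with weight 14 + 6 = 20.
Optimal value attained by: walk 1->0->0.
Answer: (T^⊗2)[1][0] = 20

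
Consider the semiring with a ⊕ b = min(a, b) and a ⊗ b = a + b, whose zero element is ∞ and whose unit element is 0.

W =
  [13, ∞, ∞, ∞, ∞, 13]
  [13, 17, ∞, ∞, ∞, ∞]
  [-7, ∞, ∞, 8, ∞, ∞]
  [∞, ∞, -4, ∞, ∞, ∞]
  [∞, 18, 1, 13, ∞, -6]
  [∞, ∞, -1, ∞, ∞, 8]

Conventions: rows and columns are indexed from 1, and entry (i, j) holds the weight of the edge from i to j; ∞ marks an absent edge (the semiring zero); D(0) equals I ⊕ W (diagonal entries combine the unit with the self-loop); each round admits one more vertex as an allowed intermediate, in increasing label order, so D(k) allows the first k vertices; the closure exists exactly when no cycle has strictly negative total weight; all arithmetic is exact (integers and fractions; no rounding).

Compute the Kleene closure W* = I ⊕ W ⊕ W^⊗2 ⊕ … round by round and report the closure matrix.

D(0):
  [0, ∞, ∞, ∞, ∞, 13]
  [13, 0, ∞, ∞, ∞, ∞]
  [-7, ∞, 0, 8, ∞, ∞]
  [∞, ∞, -4, 0, ∞, ∞]
  [∞, 18, 1, 13, 0, -6]
  [∞, ∞, -1, ∞, ∞, 0]
D(1):
  [0, ∞, ∞, ∞, ∞, 13]
  [13, 0, ∞, ∞, ∞, 26]
  [-7, ∞, 0, 8, ∞, 6]
  [∞, ∞, -4, 0, ∞, ∞]
  [∞, 18, 1, 13, 0, -6]
  [∞, ∞, -1, ∞, ∞, 0]
D(2):
  [0, ∞, ∞, ∞, ∞, 13]
  [13, 0, ∞, ∞, ∞, 26]
  [-7, ∞, 0, 8, ∞, 6]
  [∞, ∞, -4, 0, ∞, ∞]
  [31, 18, 1, 13, 0, -6]
  [∞, ∞, -1, ∞, ∞, 0]
D(3):
  [0, ∞, ∞, ∞, ∞, 13]
  [13, 0, ∞, ∞, ∞, 26]
  [-7, ∞, 0, 8, ∞, 6]
  [-11, ∞, -4, 0, ∞, 2]
  [-6, 18, 1, 9, 0, -6]
  [-8, ∞, -1, 7, ∞, 0]
D(4):
  [0, ∞, ∞, ∞, ∞, 13]
  [13, 0, ∞, ∞, ∞, 26]
  [-7, ∞, 0, 8, ∞, 6]
  [-11, ∞, -4, 0, ∞, 2]
  [-6, 18, 1, 9, 0, -6]
  [-8, ∞, -1, 7, ∞, 0]
D(5):
  [0, ∞, ∞, ∞, ∞, 13]
  [13, 0, ∞, ∞, ∞, 26]
  [-7, ∞, 0, 8, ∞, 6]
  [-11, ∞, -4, 0, ∞, 2]
  [-6, 18, 1, 9, 0, -6]
  [-8, ∞, -1, 7, ∞, 0]
D(6):
  [0, ∞, 12, 20, ∞, 13]
  [13, 0, 25, 33, ∞, 26]
  [-7, ∞, 0, 8, ∞, 6]
  [-11, ∞, -4, 0, ∞, 2]
  [-14, 18, -7, 1, 0, -6]
  [-8, ∞, -1, 7, ∞, 0]
Answer: W* = [[0, ∞, 12, 20, ∞, 13], [13, 0, 25, 33, ∞, 26], [-7, ∞, 0, 8, ∞, 6], [-11, ∞, -4, 0, ∞, 2], [-14, 18, -7, 1, 0, -6], [-8, ∞, -1, 7, ∞, 0]]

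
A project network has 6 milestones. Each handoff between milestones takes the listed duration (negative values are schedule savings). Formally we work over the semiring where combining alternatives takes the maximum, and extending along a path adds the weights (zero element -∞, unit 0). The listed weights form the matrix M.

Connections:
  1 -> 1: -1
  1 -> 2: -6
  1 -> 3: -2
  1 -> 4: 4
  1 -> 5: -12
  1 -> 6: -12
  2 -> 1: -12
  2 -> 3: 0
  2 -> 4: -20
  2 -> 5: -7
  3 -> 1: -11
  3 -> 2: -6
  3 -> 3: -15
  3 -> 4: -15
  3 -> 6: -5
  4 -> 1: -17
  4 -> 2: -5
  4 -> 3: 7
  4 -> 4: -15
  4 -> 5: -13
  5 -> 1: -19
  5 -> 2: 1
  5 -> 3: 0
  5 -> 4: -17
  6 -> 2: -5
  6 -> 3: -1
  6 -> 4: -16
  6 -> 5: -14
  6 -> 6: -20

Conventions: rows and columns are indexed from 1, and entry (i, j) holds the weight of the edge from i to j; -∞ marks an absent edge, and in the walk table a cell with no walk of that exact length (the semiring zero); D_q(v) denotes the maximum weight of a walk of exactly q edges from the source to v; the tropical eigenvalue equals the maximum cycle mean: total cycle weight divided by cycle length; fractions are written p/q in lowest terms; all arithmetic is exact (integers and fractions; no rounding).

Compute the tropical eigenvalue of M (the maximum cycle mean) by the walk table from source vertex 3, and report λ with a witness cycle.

q=0: [-∞, -∞, 0, -∞, -∞, -∞]
q=1: [-11, -6, -15, -15, -∞, -5]
q=2: [-12, -10, -6, -7, -13, -20]
q=3: [-13, -12, 0, -8, -17, -11]
q=4: [-11, -6, -1, -9, -19, -5]
q=5: [-12, -7, -2, -7, -13, -6]
q=6: [-13, -8, 0, -8, -14, -7]
Optimal cycle mean attained by: cycle 1->4->3->1, total 4 + 7 + (-11), length 3.
Answer: λ = 0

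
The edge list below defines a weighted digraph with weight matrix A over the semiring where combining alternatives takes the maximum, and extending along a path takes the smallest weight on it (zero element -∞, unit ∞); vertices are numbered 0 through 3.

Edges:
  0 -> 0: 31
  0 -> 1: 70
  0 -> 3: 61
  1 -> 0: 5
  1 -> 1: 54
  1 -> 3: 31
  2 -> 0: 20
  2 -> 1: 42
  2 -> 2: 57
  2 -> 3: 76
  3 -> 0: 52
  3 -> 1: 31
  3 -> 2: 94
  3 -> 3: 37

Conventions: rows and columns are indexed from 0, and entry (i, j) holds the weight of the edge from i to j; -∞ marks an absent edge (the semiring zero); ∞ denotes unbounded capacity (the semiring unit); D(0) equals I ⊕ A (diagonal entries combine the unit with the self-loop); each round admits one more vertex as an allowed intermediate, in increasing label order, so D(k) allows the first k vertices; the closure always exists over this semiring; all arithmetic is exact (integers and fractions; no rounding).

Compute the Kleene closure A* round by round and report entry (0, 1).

D(0):
  [∞, 70, -∞, 61]
  [5, ∞, -∞, 31]
  [20, 42, ∞, 76]
  [52, 31, 94, ∞]
D(1):
  [∞, 70, -∞, 61]
  [5, ∞, -∞, 31]
  [20, 42, ∞, 76]
  [52, 52, 94, ∞]
D(2):
  [∞, 70, -∞, 61]
  [5, ∞, -∞, 31]
  [20, 42, ∞, 76]
  [52, 52, 94, ∞]
D(3):
  [∞, 70, -∞, 61]
  [5, ∞, -∞, 31]
  [20, 42, ∞, 76]
  [52, 52, 94, ∞]
D(4):
  [∞, 70, 61, 61]
  [31, ∞, 31, 31]
  [52, 52, ∞, 76]
  [52, 52, 94, ∞]
Answer: A*[0][1] = 70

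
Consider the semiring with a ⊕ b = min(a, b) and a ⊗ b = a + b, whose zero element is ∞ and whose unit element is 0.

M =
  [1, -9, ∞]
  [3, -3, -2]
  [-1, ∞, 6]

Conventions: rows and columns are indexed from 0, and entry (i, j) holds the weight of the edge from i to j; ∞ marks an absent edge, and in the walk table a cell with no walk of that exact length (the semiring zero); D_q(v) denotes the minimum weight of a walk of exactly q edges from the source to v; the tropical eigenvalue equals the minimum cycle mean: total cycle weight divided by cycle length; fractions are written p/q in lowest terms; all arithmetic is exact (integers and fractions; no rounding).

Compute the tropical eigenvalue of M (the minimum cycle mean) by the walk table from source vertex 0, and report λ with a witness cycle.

q=0: [0, ∞, ∞]
q=1: [1, -9, ∞]
q=2: [-6, -12, -11]
q=3: [-12, -15, -14]
Optimal cycle mean attained by: cycle 0->1->2->0, total (-9) + (-2) + (-1), length 3.
Answer: λ = -4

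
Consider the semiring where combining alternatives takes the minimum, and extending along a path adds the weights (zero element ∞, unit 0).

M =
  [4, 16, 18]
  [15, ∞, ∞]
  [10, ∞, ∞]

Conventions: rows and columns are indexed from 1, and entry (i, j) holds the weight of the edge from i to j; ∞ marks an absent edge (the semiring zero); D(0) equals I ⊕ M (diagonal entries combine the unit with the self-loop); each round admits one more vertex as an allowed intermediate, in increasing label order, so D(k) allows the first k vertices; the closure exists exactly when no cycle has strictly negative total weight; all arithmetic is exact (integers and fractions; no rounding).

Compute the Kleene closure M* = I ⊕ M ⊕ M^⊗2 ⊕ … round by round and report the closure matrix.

D(0):
  [0, 16, 18]
  [15, 0, ∞]
  [10, ∞, 0]
D(1):
  [0, 16, 18]
  [15, 0, 33]
  [10, 26, 0]
D(2):
  [0, 16, 18]
  [15, 0, 33]
  [10, 26, 0]
D(3):
  [0, 16, 18]
  [15, 0, 33]
  [10, 26, 0]
Answer: M* = [[0, 16, 18], [15, 0, 33], [10, 26, 0]]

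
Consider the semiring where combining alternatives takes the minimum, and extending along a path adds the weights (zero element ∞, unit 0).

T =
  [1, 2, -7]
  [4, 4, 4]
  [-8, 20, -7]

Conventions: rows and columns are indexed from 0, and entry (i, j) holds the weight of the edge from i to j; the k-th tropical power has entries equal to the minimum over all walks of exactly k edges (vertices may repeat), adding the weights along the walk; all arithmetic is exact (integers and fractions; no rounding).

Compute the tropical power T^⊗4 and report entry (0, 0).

T^⊗2:
  [-15, 3, -14]
  [-4, 6, -3]
  [-15, -6, -15]
T^⊗3:
  [-22, -13, -22]
  [-11, -2, -11]
  [-23, -13, -22]
T^⊗4:
  [-30, -20, -29]
  [-19, -9, -18]
  [-30, -21, -30]
Key observation: the optimum is the walk 0->2->0->2->0, with weight (-7) + (-8) + (-7) + (-8) = -30.
Optimal value attained by: walk 0->2->0->2->0.
Answer: (T^⊗4)[0][0] = -30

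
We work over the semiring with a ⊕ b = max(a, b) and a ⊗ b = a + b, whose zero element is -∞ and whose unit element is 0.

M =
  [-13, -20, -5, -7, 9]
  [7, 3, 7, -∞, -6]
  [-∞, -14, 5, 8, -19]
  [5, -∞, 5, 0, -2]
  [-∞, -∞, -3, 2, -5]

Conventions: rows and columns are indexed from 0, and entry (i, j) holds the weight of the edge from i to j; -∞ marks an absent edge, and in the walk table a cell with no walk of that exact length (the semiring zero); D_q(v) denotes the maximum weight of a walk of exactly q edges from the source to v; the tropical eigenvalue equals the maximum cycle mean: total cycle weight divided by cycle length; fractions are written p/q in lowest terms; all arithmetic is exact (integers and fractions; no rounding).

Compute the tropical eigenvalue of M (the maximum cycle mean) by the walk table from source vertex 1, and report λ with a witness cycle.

q=0: [-∞, 0, -∞, -∞, -∞]
q=1: [7, 3, 7, -∞, -6]
q=2: [10, 6, 12, 15, 16]
q=3: [20, 9, 20, 20, 19]
q=4: [25, 12, 25, 28, 29]
q=5: [33, 15, 33, 33, 34]
Optimal cycle mean attained by: cycle 2->3->2, total 8 + 5, length 2.
Answer: λ = 13/2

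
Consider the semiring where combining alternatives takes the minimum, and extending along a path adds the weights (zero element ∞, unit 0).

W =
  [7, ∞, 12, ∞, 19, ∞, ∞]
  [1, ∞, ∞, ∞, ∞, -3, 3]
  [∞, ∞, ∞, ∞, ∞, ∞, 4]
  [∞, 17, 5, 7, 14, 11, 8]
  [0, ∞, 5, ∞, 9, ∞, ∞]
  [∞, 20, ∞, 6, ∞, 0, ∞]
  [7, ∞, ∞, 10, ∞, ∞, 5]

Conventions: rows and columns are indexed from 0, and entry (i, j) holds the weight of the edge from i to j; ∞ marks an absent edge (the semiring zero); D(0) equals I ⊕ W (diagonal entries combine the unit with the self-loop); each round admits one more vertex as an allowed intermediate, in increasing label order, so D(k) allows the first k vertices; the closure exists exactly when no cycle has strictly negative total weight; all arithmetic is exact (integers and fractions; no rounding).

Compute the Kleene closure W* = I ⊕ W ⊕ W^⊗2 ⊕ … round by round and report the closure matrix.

D(0):
  [0, ∞, 12, ∞, 19, ∞, ∞]
  [1, 0, ∞, ∞, ∞, -3, 3]
  [∞, ∞, 0, ∞, ∞, ∞, 4]
  [∞, 17, 5, 0, 14, 11, 8]
  [0, ∞, 5, ∞, 0, ∞, ∞]
  [∞, 20, ∞, 6, ∞, 0, ∞]
  [7, ∞, ∞, 10, ∞, ∞, 0]
D(1):
  [0, ∞, 12, ∞, 19, ∞, ∞]
  [1, 0, 13, ∞, 20, -3, 3]
  [∞, ∞, 0, ∞, ∞, ∞, 4]
  [∞, 17, 5, 0, 14, 11, 8]
  [0, ∞, 5, ∞, 0, ∞, ∞]
  [∞, 20, ∞, 6, ∞, 0, ∞]
  [7, ∞, 19, 10, 26, ∞, 0]
D(2):
  [0, ∞, 12, ∞, 19, ∞, ∞]
  [1, 0, 13, ∞, 20, -3, 3]
  [∞, ∞, 0, ∞, ∞, ∞, 4]
  [18, 17, 5, 0, 14, 11, 8]
  [0, ∞, 5, ∞, 0, ∞, ∞]
  [21, 20, 33, 6, 40, 0, 23]
  [7, ∞, 19, 10, 26, ∞, 0]
D(3):
  [0, ∞, 12, ∞, 19, ∞, 16]
  [1, 0, 13, ∞, 20, -3, 3]
  [∞, ∞, 0, ∞, ∞, ∞, 4]
  [18, 17, 5, 0, 14, 11, 8]
  [0, ∞, 5, ∞, 0, ∞, 9]
  [21, 20, 33, 6, 40, 0, 23]
  [7, ∞, 19, 10, 26, ∞, 0]
D(4):
  [0, ∞, 12, ∞, 19, ∞, 16]
  [1, 0, 13, ∞, 20, -3, 3]
  [∞, ∞, 0, ∞, ∞, ∞, 4]
  [18, 17, 5, 0, 14, 11, 8]
  [0, ∞, 5, ∞, 0, ∞, 9]
  [21, 20, 11, 6, 20, 0, 14]
  [7, 27, 15, 10, 24, 21, 0]
D(5):
  [0, ∞, 12, ∞, 19, ∞, 16]
  [1, 0, 13, ∞, 20, -3, 3]
  [∞, ∞, 0, ∞, ∞, ∞, 4]
  [14, 17, 5, 0, 14, 11, 8]
  [0, ∞, 5, ∞, 0, ∞, 9]
  [20, 20, 11, 6, 20, 0, 14]
  [7, 27, 15, 10, 24, 21, 0]
D(6):
  [0, ∞, 12, ∞, 19, ∞, 16]
  [1, 0, 8, 3, 17, -3, 3]
  [∞, ∞, 0, ∞, ∞, ∞, 4]
  [14, 17, 5, 0, 14, 11, 8]
  [0, ∞, 5, ∞, 0, ∞, 9]
  [20, 20, 11, 6, 20, 0, 14]
  [7, 27, 15, 10, 24, 21, 0]
D(7):
  [0, 43, 12, 26, 19, 37, 16]
  [1, 0, 8, 3, 17, -3, 3]
  [11, 31, 0, 14, 28, 25, 4]
  [14, 17, 5, 0, 14, 11, 8]
  [0, 36, 5, 19, 0, 30, 9]
  [20, 20, 11, 6, 20, 0, 14]
  [7, 27, 15, 10, 24, 21, 0]
Answer: W* = [[0, 43, 12, 26, 19, 37, 16], [1, 0, 8, 3, 17, -3, 3], [11, 31, 0, 14, 28, 25, 4], [14, 17, 5, 0, 14, 11, 8], [0, 36, 5, 19, 0, 30, 9], [20, 20, 11, 6, 20, 0, 14], [7, 27, 15, 10, 24, 21, 0]]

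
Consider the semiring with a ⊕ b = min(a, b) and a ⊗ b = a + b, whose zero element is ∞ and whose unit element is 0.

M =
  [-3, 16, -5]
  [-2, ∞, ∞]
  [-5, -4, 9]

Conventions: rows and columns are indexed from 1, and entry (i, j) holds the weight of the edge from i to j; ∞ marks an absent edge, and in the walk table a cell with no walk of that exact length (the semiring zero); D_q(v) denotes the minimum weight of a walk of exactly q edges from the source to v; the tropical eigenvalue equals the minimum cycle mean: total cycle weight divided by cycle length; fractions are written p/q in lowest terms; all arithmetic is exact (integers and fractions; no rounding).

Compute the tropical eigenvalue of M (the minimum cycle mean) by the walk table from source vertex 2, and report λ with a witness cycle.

q=0: [∞, 0, ∞]
q=1: [-2, ∞, ∞]
q=2: [-5, 14, -7]
q=3: [-12, -11, -10]
Optimal cycle mean attained by: cycle 1->3->1, total (-5) + (-5), length 2.
Answer: λ = -5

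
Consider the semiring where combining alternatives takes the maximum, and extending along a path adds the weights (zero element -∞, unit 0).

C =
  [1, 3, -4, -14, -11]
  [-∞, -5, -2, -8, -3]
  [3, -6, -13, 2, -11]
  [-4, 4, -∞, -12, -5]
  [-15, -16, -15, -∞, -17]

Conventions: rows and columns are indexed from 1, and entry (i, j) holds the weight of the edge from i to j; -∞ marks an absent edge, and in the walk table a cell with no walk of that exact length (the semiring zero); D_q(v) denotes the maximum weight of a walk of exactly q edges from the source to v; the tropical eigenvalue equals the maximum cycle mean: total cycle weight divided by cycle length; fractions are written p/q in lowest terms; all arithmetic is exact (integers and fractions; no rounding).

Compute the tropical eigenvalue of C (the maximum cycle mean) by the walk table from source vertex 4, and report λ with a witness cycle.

q=0: [-∞, -∞, -∞, 0, -∞]
q=1: [-4, 4, -∞, -12, -5]
q=2: [-3, -1, 2, -4, 1]
q=3: [5, 0, -3, 4, -4]
q=4: [6, 8, 1, -1, -1]
q=5: [7, 9, 6, 3, 5]
Optimal cycle mean attained by: cycle 1->2->3->1, total 3 + (-2) + 3, length 3.
Answer: λ = 4/3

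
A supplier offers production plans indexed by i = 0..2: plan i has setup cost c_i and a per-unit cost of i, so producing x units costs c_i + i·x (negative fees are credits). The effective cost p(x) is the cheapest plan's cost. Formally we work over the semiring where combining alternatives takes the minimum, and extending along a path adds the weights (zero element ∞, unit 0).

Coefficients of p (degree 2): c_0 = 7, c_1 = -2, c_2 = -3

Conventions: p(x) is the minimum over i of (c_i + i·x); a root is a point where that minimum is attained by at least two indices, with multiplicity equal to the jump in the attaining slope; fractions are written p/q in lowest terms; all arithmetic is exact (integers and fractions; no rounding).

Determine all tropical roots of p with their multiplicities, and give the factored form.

hull edge (i=0, c=7) to (i=1, c=-2): slope -9, span 1
hull edge (i=1, c=-2) to (i=2, c=-3): slope -1, span 1
Factored form: p(x) = -3 ⊗ (x ⊕ 1) ⊗ (x ⊕ 9)
Answer: roots = 1 (mult 1), 9 (mult 1)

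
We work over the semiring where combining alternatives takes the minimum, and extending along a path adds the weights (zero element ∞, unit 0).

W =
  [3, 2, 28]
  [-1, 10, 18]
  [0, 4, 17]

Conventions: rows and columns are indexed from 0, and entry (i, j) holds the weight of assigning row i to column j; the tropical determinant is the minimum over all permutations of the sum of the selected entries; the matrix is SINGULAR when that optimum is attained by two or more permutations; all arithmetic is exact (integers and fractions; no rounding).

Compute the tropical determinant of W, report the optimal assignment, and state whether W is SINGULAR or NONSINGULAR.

σ = (0, 1, 2): 3 + 10 + 17 = 30
σ = (0, 2, 1): 3 + 18 + 4 = 25
σ = (1, 0, 2): 2 + (-1) + 17 = 18
σ = (1, 2, 0): 2 + 18 + 0 = 20
σ = (2, 0, 1): 28 + (-1) + 4 = 31
σ = (2, 1, 0): 28 + 10 + 0 = 38
Optimal value attained by: σ = (1, 0, 2).
Answer: det⊕(W) = 18; verdict: NONSINGULAR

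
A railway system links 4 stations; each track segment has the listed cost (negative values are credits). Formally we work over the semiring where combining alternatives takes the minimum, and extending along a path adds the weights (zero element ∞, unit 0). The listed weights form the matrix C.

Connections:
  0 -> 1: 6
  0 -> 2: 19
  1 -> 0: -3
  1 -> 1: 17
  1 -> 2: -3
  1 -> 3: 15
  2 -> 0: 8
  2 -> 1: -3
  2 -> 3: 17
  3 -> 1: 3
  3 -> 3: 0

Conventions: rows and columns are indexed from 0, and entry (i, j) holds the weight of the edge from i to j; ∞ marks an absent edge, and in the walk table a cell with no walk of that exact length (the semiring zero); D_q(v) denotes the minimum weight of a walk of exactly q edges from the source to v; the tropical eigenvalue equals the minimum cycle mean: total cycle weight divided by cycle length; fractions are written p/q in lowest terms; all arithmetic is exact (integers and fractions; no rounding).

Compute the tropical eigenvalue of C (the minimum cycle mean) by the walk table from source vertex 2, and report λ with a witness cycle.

q=0: [∞, ∞, 0, ∞]
q=1: [8, -3, ∞, 17]
q=2: [-6, 14, -6, 12]
q=3: [2, -9, 11, 11]
q=4: [-12, 8, -12, 6]
Optimal cycle mean attained by: cycle 1->2->1, total (-3) + (-3), length 2.
Answer: λ = -3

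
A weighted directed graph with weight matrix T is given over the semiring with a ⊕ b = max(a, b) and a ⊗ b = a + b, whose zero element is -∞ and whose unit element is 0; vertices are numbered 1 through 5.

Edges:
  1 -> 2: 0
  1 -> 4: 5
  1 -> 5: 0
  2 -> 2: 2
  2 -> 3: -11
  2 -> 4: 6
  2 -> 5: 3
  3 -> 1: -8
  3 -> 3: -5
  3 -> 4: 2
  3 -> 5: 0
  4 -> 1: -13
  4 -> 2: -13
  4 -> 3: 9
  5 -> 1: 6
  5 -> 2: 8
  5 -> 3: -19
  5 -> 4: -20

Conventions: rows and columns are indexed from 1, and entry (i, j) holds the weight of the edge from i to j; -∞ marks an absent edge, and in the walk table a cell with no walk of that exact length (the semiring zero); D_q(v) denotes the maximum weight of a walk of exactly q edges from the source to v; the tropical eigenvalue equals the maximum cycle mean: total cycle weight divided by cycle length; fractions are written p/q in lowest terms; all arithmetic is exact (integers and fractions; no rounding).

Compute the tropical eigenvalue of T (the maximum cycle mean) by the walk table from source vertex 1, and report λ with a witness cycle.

q=0: [0, -∞, -∞, -∞, -∞]
q=1: [-∞, 0, -∞, 5, 0]
q=2: [6, 8, 14, 6, 3]
q=3: [9, 11, 15, 16, 14]
q=4: [20, 22, 25, 17, 15]
q=5: [21, 24, 26, 28, 25]
Optimal cycle mean attained by: cycle 2->4->3->5->2, total 6 + 9 + 0 + 8, length 4.
Answer: λ = 23/4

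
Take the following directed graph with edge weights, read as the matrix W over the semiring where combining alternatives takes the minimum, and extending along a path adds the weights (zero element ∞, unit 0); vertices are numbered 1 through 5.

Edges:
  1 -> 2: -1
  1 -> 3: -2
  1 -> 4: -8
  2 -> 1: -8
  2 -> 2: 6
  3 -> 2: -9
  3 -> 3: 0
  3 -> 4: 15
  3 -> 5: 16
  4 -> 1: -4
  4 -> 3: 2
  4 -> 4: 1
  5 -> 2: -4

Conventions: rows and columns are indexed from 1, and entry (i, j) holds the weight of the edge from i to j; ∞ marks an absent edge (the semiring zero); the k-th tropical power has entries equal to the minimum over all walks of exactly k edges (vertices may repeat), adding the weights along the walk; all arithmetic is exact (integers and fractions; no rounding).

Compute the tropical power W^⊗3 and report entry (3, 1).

W^⊗2:
  [-12, -11, -6, -7, 14]
  [-2, -9, -10, -16, ∞]
  [-17, -9, 0, 15, 16]
  [-3, -7, -6, -12, 18]
  [-12, 2, ∞, ∞, ∞]
W^⊗3:
  [-19, -15, -14, -20, 10]
  [-20, -19, -14, -15, 6]
  [-17, -18, -19, -25, 16]
  [-16, -15, -10, -11, 10]
  [-6, -13, -14, -20, ∞]
Key observation: the optimum is the walk 3->3->2->1, with weight 0 + (-9) + (-8) = -17.
Optimal value attained by: walk 3->3->2->1.
Answer: (W^⊗3)[3][1] = -17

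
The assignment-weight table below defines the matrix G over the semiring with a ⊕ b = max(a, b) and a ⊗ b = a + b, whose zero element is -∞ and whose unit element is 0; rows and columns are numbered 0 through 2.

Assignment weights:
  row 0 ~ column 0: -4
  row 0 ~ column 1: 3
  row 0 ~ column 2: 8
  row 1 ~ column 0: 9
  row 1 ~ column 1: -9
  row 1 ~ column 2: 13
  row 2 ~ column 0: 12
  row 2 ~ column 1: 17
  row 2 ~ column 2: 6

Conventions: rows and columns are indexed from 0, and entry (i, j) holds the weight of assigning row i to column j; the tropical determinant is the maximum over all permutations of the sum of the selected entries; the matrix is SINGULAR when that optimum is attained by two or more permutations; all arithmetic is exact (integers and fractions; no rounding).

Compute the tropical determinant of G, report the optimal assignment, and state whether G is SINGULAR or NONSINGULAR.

σ = (0, 1, 2): (-4) + (-9) + 6 = -7
σ = (0, 2, 1): (-4) + 13 + 17 = 26
σ = (1, 0, 2): 3 + 9 + 6 = 18
σ = (1, 2, 0): 3 + 13 + 12 = 28
σ = (2, 0, 1): 8 + 9 + 17 = 34
σ = (2, 1, 0): 8 + (-9) + 12 = 11
Optimal value attained by: σ = (2, 0, 1).
Answer: det⊕(G) = 34; verdict: NONSINGULAR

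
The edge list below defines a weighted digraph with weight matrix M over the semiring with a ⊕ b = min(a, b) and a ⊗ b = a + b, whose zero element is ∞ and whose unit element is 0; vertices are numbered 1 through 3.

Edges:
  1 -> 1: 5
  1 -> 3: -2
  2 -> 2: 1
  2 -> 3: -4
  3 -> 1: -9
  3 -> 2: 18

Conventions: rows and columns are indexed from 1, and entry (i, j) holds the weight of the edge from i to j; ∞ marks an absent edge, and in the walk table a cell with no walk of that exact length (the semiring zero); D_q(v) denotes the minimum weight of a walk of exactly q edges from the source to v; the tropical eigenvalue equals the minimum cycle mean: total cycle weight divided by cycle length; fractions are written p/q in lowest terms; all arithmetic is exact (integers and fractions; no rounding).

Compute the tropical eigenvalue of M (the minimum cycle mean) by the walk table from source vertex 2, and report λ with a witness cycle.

q=0: [∞, 0, ∞]
q=1: [∞, 1, -4]
q=2: [-13, 2, -3]
q=3: [-12, 3, -15]
Optimal cycle mean attained by: cycle 1->3->1, total (-2) + (-9), length 2.
Answer: λ = -11/2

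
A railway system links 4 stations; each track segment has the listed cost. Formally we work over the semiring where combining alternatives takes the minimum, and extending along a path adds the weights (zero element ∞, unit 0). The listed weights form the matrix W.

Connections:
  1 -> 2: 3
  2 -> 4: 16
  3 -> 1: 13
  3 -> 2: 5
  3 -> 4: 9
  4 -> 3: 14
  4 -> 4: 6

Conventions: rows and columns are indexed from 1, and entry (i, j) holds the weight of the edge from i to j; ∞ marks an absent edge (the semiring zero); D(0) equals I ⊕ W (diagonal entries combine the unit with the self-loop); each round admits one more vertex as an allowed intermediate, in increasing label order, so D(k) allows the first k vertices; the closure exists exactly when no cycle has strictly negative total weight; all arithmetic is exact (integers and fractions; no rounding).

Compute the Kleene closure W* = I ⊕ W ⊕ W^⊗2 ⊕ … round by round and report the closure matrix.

D(0):
  [0, 3, ∞, ∞]
  [∞, 0, ∞, 16]
  [13, 5, 0, 9]
  [∞, ∞, 14, 0]
D(1):
  [0, 3, ∞, ∞]
  [∞, 0, ∞, 16]
  [13, 5, 0, 9]
  [∞, ∞, 14, 0]
D(2):
  [0, 3, ∞, 19]
  [∞, 0, ∞, 16]
  [13, 5, 0, 9]
  [∞, ∞, 14, 0]
D(3):
  [0, 3, ∞, 19]
  [∞, 0, ∞, 16]
  [13, 5, 0, 9]
  [27, 19, 14, 0]
D(4):
  [0, 3, 33, 19]
  [43, 0, 30, 16]
  [13, 5, 0, 9]
  [27, 19, 14, 0]
Answer: W* = [[0, 3, 33, 19], [43, 0, 30, 16], [13, 5, 0, 9], [27, 19, 14, 0]]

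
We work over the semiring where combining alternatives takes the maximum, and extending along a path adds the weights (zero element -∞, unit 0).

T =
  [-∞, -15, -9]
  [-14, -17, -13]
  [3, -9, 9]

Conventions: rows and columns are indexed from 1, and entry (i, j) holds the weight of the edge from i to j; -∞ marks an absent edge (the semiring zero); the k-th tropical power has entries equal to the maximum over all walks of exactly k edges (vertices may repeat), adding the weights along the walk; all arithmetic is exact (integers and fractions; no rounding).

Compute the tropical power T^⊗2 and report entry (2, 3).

T^⊗2:
  [-6, -18, 0]
  [-10, -22, -4]
  [12, 0, 18]
Key observation: the optimum is the walk 2->3->3, with weight (-13) + 9 = -4.
Optimal value attained by: walk 2->3->3.
Answer: (T^⊗2)[2][3] = -4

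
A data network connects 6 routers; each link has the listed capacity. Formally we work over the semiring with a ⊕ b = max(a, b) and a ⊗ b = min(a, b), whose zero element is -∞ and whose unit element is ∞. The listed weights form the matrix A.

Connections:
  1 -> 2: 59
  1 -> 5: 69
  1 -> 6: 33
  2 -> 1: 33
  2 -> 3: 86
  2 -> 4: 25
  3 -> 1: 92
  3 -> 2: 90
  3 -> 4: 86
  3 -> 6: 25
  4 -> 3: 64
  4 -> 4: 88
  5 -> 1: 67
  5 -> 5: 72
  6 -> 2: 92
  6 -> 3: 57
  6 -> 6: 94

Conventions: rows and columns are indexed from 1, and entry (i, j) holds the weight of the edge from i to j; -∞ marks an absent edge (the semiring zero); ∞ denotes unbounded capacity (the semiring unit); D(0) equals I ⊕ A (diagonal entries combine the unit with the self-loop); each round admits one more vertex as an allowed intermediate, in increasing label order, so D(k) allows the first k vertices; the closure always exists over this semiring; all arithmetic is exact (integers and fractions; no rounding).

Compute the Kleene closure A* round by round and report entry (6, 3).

D(0):
  [∞, 59, -∞, -∞, 69, 33]
  [33, ∞, 86, 25, -∞, -∞]
  [92, 90, ∞, 86, -∞, 25]
  [-∞, -∞, 64, ∞, -∞, -∞]
  [67, -∞, -∞, -∞, ∞, -∞]
  [-∞, 92, 57, -∞, -∞, ∞]
D(1):
  [∞, 59, -∞, -∞, 69, 33]
  [33, ∞, 86, 25, 33, 33]
  [92, 90, ∞, 86, 69, 33]
  [-∞, -∞, 64, ∞, -∞, -∞]
  [67, 59, -∞, -∞, ∞, 33]
  [-∞, 92, 57, -∞, -∞, ∞]
D(2):
  [∞, 59, 59, 25, 69, 33]
  [33, ∞, 86, 25, 33, 33]
  [92, 90, ∞, 86, 69, 33]
  [-∞, -∞, 64, ∞, -∞, -∞]
  [67, 59, 59, 25, ∞, 33]
  [33, 92, 86, 25, 33, ∞]
D(3):
  [∞, 59, 59, 59, 69, 33]
  [86, ∞, 86, 86, 69, 33]
  [92, 90, ∞, 86, 69, 33]
  [64, 64, 64, ∞, 64, 33]
  [67, 59, 59, 59, ∞, 33]
  [86, 92, 86, 86, 69, ∞]
D(4):
  [∞, 59, 59, 59, 69, 33]
  [86, ∞, 86, 86, 69, 33]
  [92, 90, ∞, 86, 69, 33]
  [64, 64, 64, ∞, 64, 33]
  [67, 59, 59, 59, ∞, 33]
  [86, 92, 86, 86, 69, ∞]
D(5):
  [∞, 59, 59, 59, 69, 33]
  [86, ∞, 86, 86, 69, 33]
  [92, 90, ∞, 86, 69, 33]
  [64, 64, 64, ∞, 64, 33]
  [67, 59, 59, 59, ∞, 33]
  [86, 92, 86, 86, 69, ∞]
D(6):
  [∞, 59, 59, 59, 69, 33]
  [86, ∞, 86, 86, 69, 33]
  [92, 90, ∞, 86, 69, 33]
  [64, 64, 64, ∞, 64, 33]
  [67, 59, 59, 59, ∞, 33]
  [86, 92, 86, 86, 69, ∞]
Answer: A*[6][3] = 86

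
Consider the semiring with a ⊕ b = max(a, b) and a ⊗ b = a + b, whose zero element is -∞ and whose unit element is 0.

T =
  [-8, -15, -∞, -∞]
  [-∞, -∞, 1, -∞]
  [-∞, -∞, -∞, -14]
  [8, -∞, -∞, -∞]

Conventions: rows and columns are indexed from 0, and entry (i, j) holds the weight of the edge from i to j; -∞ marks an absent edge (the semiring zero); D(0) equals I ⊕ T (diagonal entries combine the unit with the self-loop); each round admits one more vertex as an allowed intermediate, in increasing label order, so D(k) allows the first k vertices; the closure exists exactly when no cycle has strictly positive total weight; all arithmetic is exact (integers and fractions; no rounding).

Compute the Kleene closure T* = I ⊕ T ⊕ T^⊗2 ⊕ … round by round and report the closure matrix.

D(0):
  [0, -15, -∞, -∞]
  [-∞, 0, 1, -∞]
  [-∞, -∞, 0, -14]
  [8, -∞, -∞, 0]
D(1):
  [0, -15, -∞, -∞]
  [-∞, 0, 1, -∞]
  [-∞, -∞, 0, -14]
  [8, -7, -∞, 0]
D(2):
  [0, -15, -14, -∞]
  [-∞, 0, 1, -∞]
  [-∞, -∞, 0, -14]
  [8, -7, -6, 0]
D(3):
  [0, -15, -14, -28]
  [-∞, 0, 1, -13]
  [-∞, -∞, 0, -14]
  [8, -7, -6, 0]
D(4):
  [0, -15, -14, -28]
  [-5, 0, 1, -13]
  [-6, -21, 0, -14]
  [8, -7, -6, 0]
Answer: T* = [[0, -15, -14, -28], [-5, 0, 1, -13], [-6, -21, 0, -14], [8, -7, -6, 0]]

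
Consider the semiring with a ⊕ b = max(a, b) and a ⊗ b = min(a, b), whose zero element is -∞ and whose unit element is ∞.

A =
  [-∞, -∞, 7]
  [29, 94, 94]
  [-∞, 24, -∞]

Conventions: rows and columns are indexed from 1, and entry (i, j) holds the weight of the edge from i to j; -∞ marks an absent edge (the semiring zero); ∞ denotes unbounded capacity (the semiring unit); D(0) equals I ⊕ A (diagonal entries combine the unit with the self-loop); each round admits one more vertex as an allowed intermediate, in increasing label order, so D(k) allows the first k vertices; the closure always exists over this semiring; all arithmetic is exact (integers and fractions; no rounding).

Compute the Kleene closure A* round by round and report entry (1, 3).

D(0):
  [∞, -∞, 7]
  [29, ∞, 94]
  [-∞, 24, ∞]
D(1):
  [∞, -∞, 7]
  [29, ∞, 94]
  [-∞, 24, ∞]
D(2):
  [∞, -∞, 7]
  [29, ∞, 94]
  [24, 24, ∞]
D(3):
  [∞, 7, 7]
  [29, ∞, 94]
  [24, 24, ∞]
Answer: A*[1][3] = 7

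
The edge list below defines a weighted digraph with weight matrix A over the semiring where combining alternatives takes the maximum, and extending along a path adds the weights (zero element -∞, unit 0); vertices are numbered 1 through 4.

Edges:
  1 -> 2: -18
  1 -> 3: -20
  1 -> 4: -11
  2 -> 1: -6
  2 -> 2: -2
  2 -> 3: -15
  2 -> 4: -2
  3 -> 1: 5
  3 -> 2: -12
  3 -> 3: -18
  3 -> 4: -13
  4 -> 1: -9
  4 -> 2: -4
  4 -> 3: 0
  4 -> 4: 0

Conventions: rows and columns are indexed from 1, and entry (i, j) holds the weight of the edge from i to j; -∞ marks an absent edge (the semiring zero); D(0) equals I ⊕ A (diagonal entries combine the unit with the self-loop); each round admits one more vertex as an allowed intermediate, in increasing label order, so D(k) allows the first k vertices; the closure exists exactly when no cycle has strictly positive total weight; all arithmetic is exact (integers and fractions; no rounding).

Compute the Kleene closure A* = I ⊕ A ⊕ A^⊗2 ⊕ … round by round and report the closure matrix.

D(0):
  [0, -18, -20, -11]
  [-6, 0, -15, -2]
  [5, -12, 0, -13]
  [-9, -4, 0, 0]
D(1):
  [0, -18, -20, -11]
  [-6, 0, -15, -2]
  [5, -12, 0, -6]
  [-9, -4, 0, 0]
D(2):
  [0, -18, -20, -11]
  [-6, 0, -15, -2]
  [5, -12, 0, -6]
  [-9, -4, 0, 0]
D(3):
  [0, -18, -20, -11]
  [-6, 0, -15, -2]
  [5, -12, 0, -6]
  [5, -4, 0, 0]
D(4):
  [0, -15, -11, -11]
  [3, 0, -2, -2]
  [5, -10, 0, -6]
  [5, -4, 0, 0]
Answer: A* = [[0, -15, -11, -11], [3, 0, -2, -2], [5, -10, 0, -6], [5, -4, 0, 0]]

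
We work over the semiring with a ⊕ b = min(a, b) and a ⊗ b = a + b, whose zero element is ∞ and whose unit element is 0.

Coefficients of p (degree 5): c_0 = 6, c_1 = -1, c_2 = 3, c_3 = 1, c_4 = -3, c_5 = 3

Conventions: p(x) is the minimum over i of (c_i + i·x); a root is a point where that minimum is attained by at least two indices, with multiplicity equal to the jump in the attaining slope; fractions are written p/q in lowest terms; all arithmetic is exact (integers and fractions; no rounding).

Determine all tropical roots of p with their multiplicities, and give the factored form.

hull edge (i=0, c=6) to (i=1, c=-1): slope -7, span 1
hull edge (i=1, c=-1) to (i=4, c=-3): slope -2/3, span 3
hull edge (i=4, c=-3) to (i=5, c=3): slope 6, span 1
Factored form: p(x) = 3 ⊗ (x ⊕ (-6)) ⊗ (x ⊕ 2/3) ⊗ (x ⊕ 2/3) ⊗ (x ⊕ 2/3) ⊗ (x ⊕ 7)
Answer: roots = -6 (mult 1), 2/3 (mult 3), 7 (mult 1)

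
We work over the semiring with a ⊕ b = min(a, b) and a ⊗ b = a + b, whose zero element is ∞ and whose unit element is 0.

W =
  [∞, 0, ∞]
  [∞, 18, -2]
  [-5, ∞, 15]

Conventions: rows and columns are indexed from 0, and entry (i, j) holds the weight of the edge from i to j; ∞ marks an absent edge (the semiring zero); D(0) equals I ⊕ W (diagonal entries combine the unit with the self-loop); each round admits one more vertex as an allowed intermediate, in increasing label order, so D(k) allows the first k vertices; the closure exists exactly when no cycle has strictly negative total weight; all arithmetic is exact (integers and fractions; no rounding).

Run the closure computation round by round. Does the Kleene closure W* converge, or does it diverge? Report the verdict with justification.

D(0):
  [0, 0, ∞]
  [∞, 0, -2]
  [-5, ∞, 0]
D(1):
  [0, 0, ∞]
  [∞, 0, -2]
  [-5, -5, 0]
Detection: at round 2, diagonal entry (2, 2) turns strictly negative.
Key observation: the cycle 2->0->1->2 has total weight (-5) + 0 + (-2), which is strictly negative.
Answer: DIVERGES — negative cycle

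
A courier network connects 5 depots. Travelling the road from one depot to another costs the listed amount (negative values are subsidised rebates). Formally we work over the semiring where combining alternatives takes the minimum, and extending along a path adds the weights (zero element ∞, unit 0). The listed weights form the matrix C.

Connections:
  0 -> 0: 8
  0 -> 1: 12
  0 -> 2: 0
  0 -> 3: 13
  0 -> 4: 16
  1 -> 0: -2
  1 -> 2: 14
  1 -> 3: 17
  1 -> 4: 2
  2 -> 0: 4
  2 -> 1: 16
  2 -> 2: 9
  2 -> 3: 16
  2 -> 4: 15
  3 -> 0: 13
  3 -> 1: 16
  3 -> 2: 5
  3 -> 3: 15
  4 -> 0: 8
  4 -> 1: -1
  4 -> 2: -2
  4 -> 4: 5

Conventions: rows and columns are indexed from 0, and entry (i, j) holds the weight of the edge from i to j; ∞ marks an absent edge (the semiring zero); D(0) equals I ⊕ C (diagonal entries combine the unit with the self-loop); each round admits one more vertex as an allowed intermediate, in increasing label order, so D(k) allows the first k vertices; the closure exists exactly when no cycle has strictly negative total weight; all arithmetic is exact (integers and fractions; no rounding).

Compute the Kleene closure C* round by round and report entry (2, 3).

D(0):
  [0, 12, 0, 13, 16]
  [-2, 0, 14, 17, 2]
  [4, 16, 0, 16, 15]
  [13, 16, 5, 0, ∞]
  [8, -1, -2, ∞, 0]
D(1):
  [0, 12, 0, 13, 16]
  [-2, 0, -2, 11, 2]
  [4, 16, 0, 16, 15]
  [13, 16, 5, 0, 29]
  [8, -1, -2, 21, 0]
D(2):
  [0, 12, 0, 13, 14]
  [-2, 0, -2, 11, 2]
  [4, 16, 0, 16, 15]
  [13, 16, 5, 0, 18]
  [-3, -1, -3, 10, 0]
D(3):
  [0, 12, 0, 13, 14]
  [-2, 0, -2, 11, 2]
  [4, 16, 0, 16, 15]
  [9, 16, 5, 0, 18]
  [-3, -1, -3, 10, 0]
D(4):
  [0, 12, 0, 13, 14]
  [-2, 0, -2, 11, 2]
  [4, 16, 0, 16, 15]
  [9, 16, 5, 0, 18]
  [-3, -1, -3, 10, 0]
D(5):
  [0, 12, 0, 13, 14]
  [-2, 0, -2, 11, 2]
  [4, 14, 0, 16, 15]
  [9, 16, 5, 0, 18]
  [-3, -1, -3, 10, 0]
Answer: C*[2][3] = 16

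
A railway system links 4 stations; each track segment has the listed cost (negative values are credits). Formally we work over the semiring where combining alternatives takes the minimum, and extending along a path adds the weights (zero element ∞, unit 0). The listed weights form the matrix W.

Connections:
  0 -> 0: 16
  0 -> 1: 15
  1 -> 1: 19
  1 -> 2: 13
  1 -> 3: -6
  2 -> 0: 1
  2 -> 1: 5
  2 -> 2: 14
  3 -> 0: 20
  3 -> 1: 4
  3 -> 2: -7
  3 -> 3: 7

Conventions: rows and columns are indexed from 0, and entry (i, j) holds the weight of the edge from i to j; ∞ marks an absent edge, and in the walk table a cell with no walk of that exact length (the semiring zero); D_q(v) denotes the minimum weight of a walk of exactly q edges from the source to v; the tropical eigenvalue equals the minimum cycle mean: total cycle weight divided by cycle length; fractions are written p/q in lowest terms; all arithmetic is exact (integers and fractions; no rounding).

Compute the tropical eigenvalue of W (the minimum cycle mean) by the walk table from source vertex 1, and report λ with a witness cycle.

q=0: [∞, 0, ∞, ∞]
q=1: [∞, 19, 13, -6]
q=2: [14, -2, -13, 1]
q=3: [-12, -8, -6, -8]
q=4: [-5, -4, -15, -14]
Optimal cycle mean attained by: cycle 1->3->2->1, total (-6) + (-7) + 5, length 3.
Answer: λ = -8/3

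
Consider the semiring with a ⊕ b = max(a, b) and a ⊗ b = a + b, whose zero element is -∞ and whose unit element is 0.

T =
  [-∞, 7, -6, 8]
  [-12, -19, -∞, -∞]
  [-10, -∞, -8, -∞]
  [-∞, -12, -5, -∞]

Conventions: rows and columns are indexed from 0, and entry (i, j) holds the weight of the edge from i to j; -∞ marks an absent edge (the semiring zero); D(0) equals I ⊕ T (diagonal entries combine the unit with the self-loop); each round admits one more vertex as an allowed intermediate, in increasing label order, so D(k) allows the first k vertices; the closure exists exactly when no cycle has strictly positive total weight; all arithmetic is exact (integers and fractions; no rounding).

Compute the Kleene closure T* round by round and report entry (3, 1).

D(0):
  [0, 7, -6, 8]
  [-12, 0, -∞, -∞]
  [-10, -∞, 0, -∞]
  [-∞, -12, -5, 0]
D(1):
  [0, 7, -6, 8]
  [-12, 0, -18, -4]
  [-10, -3, 0, -2]
  [-∞, -12, -5, 0]
D(2):
  [0, 7, -6, 8]
  [-12, 0, -18, -4]
  [-10, -3, 0, -2]
  [-24, -12, -5, 0]
D(3):
  [0, 7, -6, 8]
  [-12, 0, -18, -4]
  [-10, -3, 0, -2]
  [-15, -8, -5, 0]
D(4):
  [0, 7, 3, 8]
  [-12, 0, -9, -4]
  [-10, -3, 0, -2]
  [-15, -8, -5, 0]
Answer: T*[3][1] = -8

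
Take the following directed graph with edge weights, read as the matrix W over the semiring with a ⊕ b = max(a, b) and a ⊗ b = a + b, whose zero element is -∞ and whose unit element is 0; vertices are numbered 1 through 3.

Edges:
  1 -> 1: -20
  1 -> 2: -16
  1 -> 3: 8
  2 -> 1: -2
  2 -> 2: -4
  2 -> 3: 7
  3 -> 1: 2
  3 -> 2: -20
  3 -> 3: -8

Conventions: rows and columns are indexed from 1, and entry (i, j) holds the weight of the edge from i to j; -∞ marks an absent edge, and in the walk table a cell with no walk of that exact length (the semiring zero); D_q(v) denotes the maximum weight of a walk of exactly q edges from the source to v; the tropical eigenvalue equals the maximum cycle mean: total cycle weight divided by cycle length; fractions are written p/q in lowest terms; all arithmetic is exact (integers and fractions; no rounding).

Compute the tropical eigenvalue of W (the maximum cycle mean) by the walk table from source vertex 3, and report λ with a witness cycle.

q=0: [-∞, -∞, 0]
q=1: [2, -20, -8]
q=2: [-6, -14, 10]
q=3: [12, -10, 2]
Optimal cycle mean attained by: cycle 1->3->1, total 8 + 2, length 2.
Answer: λ = 5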